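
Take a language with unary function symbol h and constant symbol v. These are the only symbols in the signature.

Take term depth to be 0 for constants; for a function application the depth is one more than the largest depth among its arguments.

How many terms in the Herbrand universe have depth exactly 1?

1

If N_k denotes the number of depth-≤k ground terms, the 1 constant gives N_0 = 1, and each function symbol of arity r contributes N_{k-1}^r new terms at level k: N_k = 1 + N_{k-1}.
N_0 = 1
N_1 = 1 + 1 = 2
Terms of depth exactly 1: N_1 − N_0 = 2 − 1 = 1.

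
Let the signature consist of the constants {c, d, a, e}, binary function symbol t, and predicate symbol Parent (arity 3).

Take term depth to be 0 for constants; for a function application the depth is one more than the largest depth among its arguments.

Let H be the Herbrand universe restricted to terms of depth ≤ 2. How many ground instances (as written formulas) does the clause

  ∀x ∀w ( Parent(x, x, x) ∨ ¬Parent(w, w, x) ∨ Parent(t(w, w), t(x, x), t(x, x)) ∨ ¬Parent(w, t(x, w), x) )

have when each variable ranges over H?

Ground terms of depth ≤ 2:
  Count level by level. With function symbols t/2, the terms of depth ≤ k are the 4 constants together with each function applied to depth-≤(k−1) tuples, so N_k = 4 + N_{k-1}^2.
  N_0 = 4
  N_1 = 4 + 4^2 = 20
  N_2 = 4 + 20^2 = 404
So there are 404 ground terms available for substitution.
There are 2 variables to instantiate (x, w), each occurring in at least one literal, so different choices give different ground instances.
Number of ground instances = 404^2 = 163216.

163216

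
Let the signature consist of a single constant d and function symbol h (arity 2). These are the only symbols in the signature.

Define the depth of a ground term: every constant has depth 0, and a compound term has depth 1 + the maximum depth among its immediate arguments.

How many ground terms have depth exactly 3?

If N_k denotes the number of depth-≤k ground terms, the 1 constant gives N_0 = 1, and each function symbol of arity r contributes N_{k-1}^r new terms at level k: N_k = 1 + N_{k-1}^2.
N_0 = 1
N_1 = 1 + 1^2 = 2
N_2 = 1 + 2^2 = 5
N_3 = 1 + 5^2 = 26
Terms of depth exactly 3: N_3 − N_2 = 26 − 5 = 21.

21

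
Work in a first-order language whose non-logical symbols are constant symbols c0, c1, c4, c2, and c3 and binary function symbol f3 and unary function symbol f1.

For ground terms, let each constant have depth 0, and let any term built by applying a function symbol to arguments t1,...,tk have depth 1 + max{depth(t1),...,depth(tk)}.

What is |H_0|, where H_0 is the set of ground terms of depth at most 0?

5

Let N_k = |{terms of depth ≤ k}|. Then N_0 = 5 and N_k = 5 + N_{k-1}^2 + N_{k-1} for k ≥ 1 (one summand per function symbol, arity giving the exponent).
N_0 = 5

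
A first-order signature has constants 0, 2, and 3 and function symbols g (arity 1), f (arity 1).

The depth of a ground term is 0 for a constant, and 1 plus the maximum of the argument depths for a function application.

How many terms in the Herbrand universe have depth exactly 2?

Let N_k = |{terms of depth ≤ k}|. Then N_0 = 3 and N_k = 3 + N_{k-1} + N_{k-1} for k ≥ 1 (one summand per function symbol, arity giving the exponent).
N_0 = 3
N_1 = 3 + 3 + 3 = 9
N_2 = 3 + 9 + 9 = 21
Terms of depth exactly 2: N_2 − N_1 = 21 − 9 = 12.

12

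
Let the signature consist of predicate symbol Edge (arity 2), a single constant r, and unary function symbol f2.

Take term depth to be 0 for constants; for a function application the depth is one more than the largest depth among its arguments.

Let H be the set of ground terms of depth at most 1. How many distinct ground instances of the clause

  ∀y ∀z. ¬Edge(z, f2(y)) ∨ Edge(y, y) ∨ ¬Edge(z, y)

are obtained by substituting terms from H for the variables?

4

Ground terms of depth ≤ 1:
  Write N_k for the number of ground terms of depth ≤ k. A term of depth ≤ k is either a constant or a function symbol applied to arguments of depth ≤ k−1, so N_k = 1 + N_{k-1}.
  N_0 = 1
  N_1 = 1 + 1 = 2
  Explicitly: r, f2(r).
So there are 2 ground terms available for substitution.
The body mentions every one of the 2 quantified variables; since ground terms form a free algebra, no two substitutions collapse to the same formula.
Number of ground instances = 2^2 = 4.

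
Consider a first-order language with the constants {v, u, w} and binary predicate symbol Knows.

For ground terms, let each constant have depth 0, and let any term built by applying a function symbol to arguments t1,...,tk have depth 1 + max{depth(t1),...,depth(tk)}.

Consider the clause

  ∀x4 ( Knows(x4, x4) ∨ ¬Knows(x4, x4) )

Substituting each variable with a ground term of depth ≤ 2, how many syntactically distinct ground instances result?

3

Ground terms of depth ≤ 2:
  With no function symbols every ground term is a constant, so there are exactly 3 ground terms at every depth bound.
  N_0 = 3
  N_1 = 3
  N_2 = 3
  Explicitly: v, u, w.
So there are 3 ground terms available for substitution.
The clause has 1 distinct variable (x4), which appears in the body. In the free term algebra distinct substitutions yield syntactically distinct ground instances.
Number of ground instances = 3.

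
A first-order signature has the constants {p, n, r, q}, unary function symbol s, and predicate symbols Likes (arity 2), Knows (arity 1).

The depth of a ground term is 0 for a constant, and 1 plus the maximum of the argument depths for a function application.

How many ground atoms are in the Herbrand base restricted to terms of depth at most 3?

272

First count ground terms of depth ≤ 3.
Let N_k count ground terms of depth at most k. Each non-constant term of depth ≤ k is some function symbol applied to depth-≤(k−1) arguments, giving N_k = 4 + N_{k-1}.
N_0 = 4
N_1 = 4 + 4 = 8
N_2 = 4 + 8 = 12
N_3 = 4 + 12 = 16
So |H| = 16.
For each predicate symbol, the number of ground atoms is |H| raised to its arity; summing:
  Likes: 16^2 = 256;  Knows: 16
Total ground atoms: 256 + 16 = 272.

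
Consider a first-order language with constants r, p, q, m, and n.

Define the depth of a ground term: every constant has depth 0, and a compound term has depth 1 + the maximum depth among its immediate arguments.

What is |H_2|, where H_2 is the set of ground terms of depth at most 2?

With no function symbols every ground term is a constant, so there are exactly 5 ground terms at every depth bound.
N_0 = 5
N_1 = 5
N_2 = 5
Explicitly: r, p, q, m, n.

5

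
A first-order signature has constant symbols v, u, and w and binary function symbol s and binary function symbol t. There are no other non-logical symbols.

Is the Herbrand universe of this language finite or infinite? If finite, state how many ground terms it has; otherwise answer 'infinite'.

infinite

The signature has at least one function symbol (s, arity 2) and at least one constant (v).
Iterating s gives infinitely many distinct ground terms: v, s(v, v), s(s(v, v), s(v, v)), ...
So the Herbrand universe is infinite.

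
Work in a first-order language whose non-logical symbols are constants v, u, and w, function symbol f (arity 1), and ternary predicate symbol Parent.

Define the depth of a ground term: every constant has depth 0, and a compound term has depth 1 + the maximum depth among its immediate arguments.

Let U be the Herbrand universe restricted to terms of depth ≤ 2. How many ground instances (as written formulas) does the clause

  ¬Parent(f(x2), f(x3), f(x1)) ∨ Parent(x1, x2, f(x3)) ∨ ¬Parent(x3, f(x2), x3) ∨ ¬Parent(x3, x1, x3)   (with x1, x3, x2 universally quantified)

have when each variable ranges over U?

729

Ground terms of depth ≤ 2:
  Write N_k for the number of ground terms of depth ≤ k. A term of depth ≤ k is either a constant or a function symbol applied to arguments of depth ≤ k−1, so N_k = 3 + N_{k-1}.
  N_0 = 3
  N_1 = 3 + 3 = 6
  N_2 = 3 + 6 = 9
So there are 9 ground terms available for substitution.
Each of x1, x3, x2 ranges independently over the available ground terms, and distinct assignments produce distinct instances.
Number of ground instances = 9^3 = 729.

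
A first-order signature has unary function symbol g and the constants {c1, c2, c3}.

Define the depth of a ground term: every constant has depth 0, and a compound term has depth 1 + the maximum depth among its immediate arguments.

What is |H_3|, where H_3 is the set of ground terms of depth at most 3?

12

Let N_k = |{terms of depth ≤ k}|. Then N_0 = 3 and N_k = 3 + N_{k-1} for k ≥ 1 (one summand per function symbol, arity giving the exponent).
N_0 = 3
N_1 = 3 + 3 = 6
N_2 = 3 + 6 = 9
N_3 = 3 + 9 = 12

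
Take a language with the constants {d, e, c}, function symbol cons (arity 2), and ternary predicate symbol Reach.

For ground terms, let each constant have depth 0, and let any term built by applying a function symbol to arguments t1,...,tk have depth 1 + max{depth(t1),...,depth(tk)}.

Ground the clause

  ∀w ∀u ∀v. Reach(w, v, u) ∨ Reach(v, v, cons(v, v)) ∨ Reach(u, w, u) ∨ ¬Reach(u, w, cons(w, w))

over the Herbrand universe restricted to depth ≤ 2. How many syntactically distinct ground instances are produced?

Ground terms of depth ≤ 2:
  Write N_k for the number of ground terms of depth ≤ k. A term of depth ≤ k is either a constant or a function symbol applied to arguments of depth ≤ k−1, so N_k = 3 + N_{k-1}^2.
  N_0 = 3
  N_1 = 3 + 3^2 = 12
  N_2 = 3 + 12^2 = 147
So there are 147 ground terms available for substitution.
The body mentions every one of the 3 quantified variables; since ground terms form a free algebra, no two substitutions collapse to the same formula.
Number of ground instances = 147^3 = 3176523.

3176523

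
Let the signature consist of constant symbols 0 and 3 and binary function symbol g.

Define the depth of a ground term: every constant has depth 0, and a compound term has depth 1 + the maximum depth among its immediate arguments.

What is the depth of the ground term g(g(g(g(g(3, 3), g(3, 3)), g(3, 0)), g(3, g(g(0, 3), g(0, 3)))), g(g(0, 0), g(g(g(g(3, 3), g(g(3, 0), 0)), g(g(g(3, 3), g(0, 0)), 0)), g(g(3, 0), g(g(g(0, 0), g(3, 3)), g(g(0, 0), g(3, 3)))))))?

7

depth(g(3, 3)) = 1 + max(0, 0) = 1
depth(g(g(3, 3), g(3, 3))) = 1 + max(1, 1) = 2
depth(g(3, 0)) = 1 + max(0, 0) = 1
depth(g(g(g(3, 3), g(3, 3)), g(3, 0))) = 1 + max(2, 1) = 3
depth(g(0, 3)) = 1 + max(0, 0) = 1
depth(g(g(0, 3), g(0, 3))) = 1 + max(1, 1) = 2
depth(g(3, g(g(0, 3), g(0, 3)))) = 1 + max(0, 2) = 3
depth(g(g(g(g(3, 3), g(3, 3)), g(3, 0)), g(3, g(g(0, 3), g(0, 3))))) = 1 + max(3, 3) = 4
depth(g(0, 0)) = 1 + max(0, 0) = 1
depth(g(g(3, 0), 0)) = 1 + max(1, 0) = 2
depth(g(g(3, 3), g(g(3, 0), 0))) = 1 + max(1, 2) = 3
depth(g(g(3, 3), g(0, 0))) = 1 + max(1, 1) = 2
depth(g(g(g(3, 3), g(0, 0)), 0)) = 1 + max(2, 0) = 3
depth(g(g(g(3, 3), g(g(3, 0), 0)), g(g(g(3, 3), g(0, 0)), 0))) = 1 + max(3, 3) = 4
depth(g(g(0, 0), g(3, 3))) = 1 + max(1, 1) = 2
depth(g(g(g(0, 0), g(3, 3)), g(g(0, 0), g(3, 3)))) = 1 + max(2, 2) = 3
depth(g(g(3, 0), g(g(g(0, 0), g(3, 3)), g(g(0, 0), g(3, 3))))) = 1 + max(1, 3) = 4
depth(g(g(g(g(3, 3), g(g(3, 0), 0)), g(g(g(3, 3), g(0, 0)), 0)), g(g(3, 0), g(g(g(0, 0), g(3, 3)), g(g(0, 0), g(3, 3)))))) = 1 + max(4, 4) = 5
depth(g(g(0, 0), g(g(g(g(3, 3), g(g(3, 0), 0)), g(g(g(3, 3), g(0, 0)), 0)), g(g(3, 0), g(g(g(0, 0), g(3, 3)), g(g(0, 0), g(3, 3))))))) = 1 + max(1, 5) = 6
depth(g(g(g(g(g(3, 3), g(3, 3)), g(3, 0)), g(3, g(g(0, 3), g(0, 3)))), g(g(0, 0), g(g(g(g(3, 3), g(g(3, 0), 0)), g(g(g(3, 3), g(0, 0)), 0)), g(g(3, 0), g(g(g(0, 0), g(3, 3)), g(g(0, 0), g(3, 3)))))))) = 1 + max(4, 6) = 7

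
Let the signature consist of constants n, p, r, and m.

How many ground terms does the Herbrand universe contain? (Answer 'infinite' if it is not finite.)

4

There are no function symbols, so every ground term is one of the 4 constants.
The Herbrand universe is {n, p, r, m}, which is finite with 4 elements.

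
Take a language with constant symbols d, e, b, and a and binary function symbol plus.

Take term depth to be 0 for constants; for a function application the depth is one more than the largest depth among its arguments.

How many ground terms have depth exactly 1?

16

Let N_k = |{terms of depth ≤ k}|. Then N_0 = 4 and N_k = 4 + N_{k-1}^2 for k ≥ 1 (one summand per function symbol, arity giving the exponent).
N_0 = 4
N_1 = 4 + 4^2 = 20
Terms of depth exactly 1: N_1 − N_0 = 20 − 4 = 16.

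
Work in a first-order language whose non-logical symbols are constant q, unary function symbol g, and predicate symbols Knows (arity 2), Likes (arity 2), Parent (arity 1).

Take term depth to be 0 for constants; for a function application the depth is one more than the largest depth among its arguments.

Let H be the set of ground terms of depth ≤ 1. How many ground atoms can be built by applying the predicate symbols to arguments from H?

First count ground terms of depth ≤ 1.
If N_k denotes the number of depth-≤k ground terms, the 1 constant gives N_0 = 1, and each function symbol of arity r contributes N_{k-1}^r new terms at level k: N_k = 1 + N_{k-1}.
N_0 = 1
N_1 = 1 + 1 = 2
Explicitly: q, g(q).
So |H| = 2.
For each predicate symbol, the number of ground atoms is |H| raised to its arity; summing:
  Knows: 2^2 = 4;  Likes: 2^2 = 4;  Parent: 2
Total ground atoms: 4 + 4 + 2 = 10.

10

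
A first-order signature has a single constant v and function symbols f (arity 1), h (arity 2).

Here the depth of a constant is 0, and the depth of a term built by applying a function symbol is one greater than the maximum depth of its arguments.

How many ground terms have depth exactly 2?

10

Let N_k count ground terms of depth at most k. Each non-constant term of depth ≤ k is some function symbol applied to depth-≤(k−1) arguments, giving N_k = 1 + N_{k-1} + N_{k-1}^2.
N_0 = 1
N_1 = 1 + 1 + 1^2 = 3
N_2 = 1 + 3 + 3^2 = 13
Terms of depth exactly 2: N_2 − N_1 = 13 − 3 = 10.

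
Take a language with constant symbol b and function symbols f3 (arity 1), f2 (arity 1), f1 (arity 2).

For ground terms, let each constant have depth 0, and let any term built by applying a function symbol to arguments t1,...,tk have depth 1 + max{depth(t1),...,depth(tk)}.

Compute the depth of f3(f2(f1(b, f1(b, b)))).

4

depth(f1(b, b)) = 1 + max(0, 0) = 1
depth(f1(b, f1(b, b))) = 1 + max(0, 1) = 2
depth(f2(f1(b, f1(b, b)))) = 1 + depth(f1(b, f1(b, b))) = 1 + 2 = 3
depth(f3(f2(f1(b, f1(b, b))))) = 1 + depth(f2(f1(b, f1(b, b)))) = 1 + 3 = 4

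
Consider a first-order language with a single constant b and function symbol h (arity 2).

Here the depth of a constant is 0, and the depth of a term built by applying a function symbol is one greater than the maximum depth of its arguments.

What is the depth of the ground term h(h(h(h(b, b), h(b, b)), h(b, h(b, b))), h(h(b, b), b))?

depth(h(b, b)) = 1 + max(0, 0) = 1
depth(h(h(b, b), h(b, b))) = 1 + max(1, 1) = 2
depth(h(b, h(b, b))) = 1 + max(0, 1) = 2
depth(h(h(h(b, b), h(b, b)), h(b, h(b, b)))) = 1 + max(2, 2) = 3
depth(h(h(b, b), b)) = 1 + max(1, 0) = 2
depth(h(h(h(h(b, b), h(b, b)), h(b, h(b, b))), h(h(b, b), b))) = 1 + max(3, 2) = 4

4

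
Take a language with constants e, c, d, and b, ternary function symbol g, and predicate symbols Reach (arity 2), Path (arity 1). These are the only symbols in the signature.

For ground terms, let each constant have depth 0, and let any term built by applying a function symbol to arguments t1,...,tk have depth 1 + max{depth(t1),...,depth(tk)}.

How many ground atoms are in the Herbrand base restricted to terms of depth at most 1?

4692

First count ground terms of depth ≤ 1.
Let N_k count ground terms of depth at most k. Each non-constant term of depth ≤ k is some function symbol applied to depth-≤(k−1) arguments, giving N_k = 4 + N_{k-1}^3.
N_0 = 4
N_1 = 4 + 4^3 = 68
So |H| = 68.
A ground atom is a predicate applied to a tuple of terms from H, so the count is the sum over predicates of |H|^arity:
  Reach: 68^2 = 4624;  Path: 68
Total ground atoms: 4624 + 68 = 4692.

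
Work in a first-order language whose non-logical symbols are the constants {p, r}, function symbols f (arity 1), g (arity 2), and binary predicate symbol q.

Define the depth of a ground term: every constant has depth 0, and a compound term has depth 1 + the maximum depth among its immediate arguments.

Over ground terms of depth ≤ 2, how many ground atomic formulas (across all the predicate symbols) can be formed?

5476

First count ground terms of depth ≤ 2.
Count level by level. With function symbols f/1, g/2, the terms of depth ≤ k are the 2 constants together with each function applied to depth-≤(k−1) tuples, so N_k = 2 + N_{k-1} + N_{k-1}^2.
N_0 = 2
N_1 = 2 + 2 + 2^2 = 8
N_2 = 2 + 8 + 8^2 = 74
So |H| = 74.
Ground atoms are formed by filling each argument slot of a predicate with a term from H, so an r-ary predicate gives |H|^r atoms:
  q: 74^2 = 5476
Total ground atoms: 5476.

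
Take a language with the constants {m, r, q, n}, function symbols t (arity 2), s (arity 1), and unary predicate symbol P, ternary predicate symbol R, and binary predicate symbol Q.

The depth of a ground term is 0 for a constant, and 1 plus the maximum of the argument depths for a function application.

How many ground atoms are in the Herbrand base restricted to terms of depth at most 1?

14424

First count ground terms of depth ≤ 1.
Let N_k count ground terms of depth at most k. Each non-constant term of depth ≤ k is some function symbol applied to depth-≤(k−1) arguments, giving N_k = 4 + N_{k-1}^2 + N_{k-1}.
N_0 = 4
N_1 = 4 + 4^2 + 4 = 24
So |H| = 24.
A ground atom is a predicate applied to a tuple of terms from H, so the count is the sum over predicates of |H|^arity:
  P: 24;  R: 24^3 = 13824;  Q: 24^2 = 576
Total ground atoms: 24 + 13824 + 576 = 14424.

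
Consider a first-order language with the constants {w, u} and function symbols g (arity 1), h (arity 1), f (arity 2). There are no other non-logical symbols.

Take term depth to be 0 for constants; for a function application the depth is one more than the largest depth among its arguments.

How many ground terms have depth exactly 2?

Let N_k = |{terms of depth ≤ k}|. Then N_0 = 2 and N_k = 2 + N_{k-1} + N_{k-1} + N_{k-1}^2 for k ≥ 1 (one summand per function symbol, arity giving the exponent).
N_0 = 2
N_1 = 2 + 2 + 2 + 2^2 = 10
N_2 = 2 + 10 + 10 + 10^2 = 122
Terms of depth exactly 2: N_2 − N_1 = 122 − 10 = 112.

112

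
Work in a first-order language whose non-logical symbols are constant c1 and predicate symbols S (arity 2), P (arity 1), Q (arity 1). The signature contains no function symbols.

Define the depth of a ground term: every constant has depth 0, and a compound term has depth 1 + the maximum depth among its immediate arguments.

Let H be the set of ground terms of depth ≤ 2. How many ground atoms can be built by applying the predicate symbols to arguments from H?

First count ground terms of depth ≤ 2.
With no function symbols every ground term is a constant, so there is exactly 1 ground term at every depth bound.
N_0 = 1
N_1 = 1
N_2 = 1
So |H| = 1.
For each predicate symbol, the number of ground atoms is |H| raised to its arity; summing:
  S: 1^2 = 1;  P: 1;  Q: 1
Total ground atoms: 1 + 1 + 1 = 3.

3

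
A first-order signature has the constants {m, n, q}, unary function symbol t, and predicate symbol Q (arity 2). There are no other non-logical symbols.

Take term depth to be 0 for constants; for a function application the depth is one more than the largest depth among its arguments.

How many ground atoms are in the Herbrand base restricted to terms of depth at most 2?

First count ground terms of depth ≤ 2.
Let N_k count ground terms of depth at most k. Each non-constant term of depth ≤ k is some function symbol applied to depth-≤(k−1) arguments, giving N_k = 3 + N_{k-1}.
N_0 = 3
N_1 = 3 + 3 = 6
N_2 = 3 + 6 = 9
Explicitly: m, n, q, t(m), t(n), t(q), t(t(m)), t(t(n)), t(t(q)).
So |H| = 9.
Each predicate of arity r yields |H|^r ground atoms (one per choice of an r-tuple from H):
  Q: 9^2 = 81
Total ground atoms: 81.

81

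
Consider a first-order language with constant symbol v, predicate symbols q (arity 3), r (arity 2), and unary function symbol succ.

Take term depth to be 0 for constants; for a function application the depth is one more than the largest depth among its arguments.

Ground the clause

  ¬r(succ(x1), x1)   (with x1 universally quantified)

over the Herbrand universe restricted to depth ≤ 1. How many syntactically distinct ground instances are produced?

Ground terms of depth ≤ 1:
  Let N_k count ground terms of depth at most k. Each non-constant term of depth ≤ k is some function symbol applied to depth-≤(k−1) arguments, giving N_k = 1 + N_{k-1}.
  N_0 = 1
  N_1 = 1 + 1 = 2
So there are 2 ground terms available for substitution.
The clause has 1 distinct variable (x1), which appears in the body. In the free term algebra distinct substitutions yield syntactically distinct ground instances.
Number of ground instances = 2.

2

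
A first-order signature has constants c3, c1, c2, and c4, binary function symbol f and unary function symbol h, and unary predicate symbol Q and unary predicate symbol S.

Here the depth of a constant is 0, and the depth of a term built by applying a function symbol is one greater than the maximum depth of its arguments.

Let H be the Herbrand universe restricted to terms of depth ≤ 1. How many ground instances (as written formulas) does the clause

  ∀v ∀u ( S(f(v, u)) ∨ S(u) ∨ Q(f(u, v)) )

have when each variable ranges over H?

576

Ground terms of depth ≤ 1:
  Write N_k for the number of ground terms of depth ≤ k. A term of depth ≤ k is either a constant or a function symbol applied to arguments of depth ≤ k−1, so N_k = 4 + N_{k-1}^2 + N_{k-1}.
  N_0 = 4
  N_1 = 4 + 4^2 + 4 = 24
So there are 24 ground terms available for substitution.
There are 2 variables to instantiate (v, u), each occurring in at least one literal, so different choices give different ground instances.
Number of ground instances = 24^2 = 576.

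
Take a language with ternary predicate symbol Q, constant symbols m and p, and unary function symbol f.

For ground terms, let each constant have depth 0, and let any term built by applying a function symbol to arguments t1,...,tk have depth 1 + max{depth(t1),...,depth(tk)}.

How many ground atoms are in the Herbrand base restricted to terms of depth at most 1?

64

First count ground terms of depth ≤ 1.
Let N_k = |{terms of depth ≤ k}|. Then N_0 = 2 and N_k = 2 + N_{k-1} for k ≥ 1 (one summand per function symbol, arity giving the exponent).
N_0 = 2
N_1 = 2 + 2 = 4
Explicitly: m, p, f(m), f(p).
So |H| = 4.
Ground atoms are formed by filling each argument slot of a predicate with a term from H, so an r-ary predicate gives |H|^r atoms:
  Q: 4^3 = 64
Total ground atoms: 64.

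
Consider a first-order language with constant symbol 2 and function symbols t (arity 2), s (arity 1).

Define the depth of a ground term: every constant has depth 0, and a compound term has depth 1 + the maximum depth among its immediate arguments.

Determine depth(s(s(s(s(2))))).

depth(s(2)) = 1 + depth(2) = 1 + 0 = 1
depth(s(s(2))) = 1 + depth(s(2)) = 1 + 1 = 2
depth(s(s(s(2)))) = 1 + depth(s(s(2))) = 1 + 2 = 3
depth(s(s(s(s(2))))) = 1 + depth(s(s(s(2)))) = 1 + 3 = 4

4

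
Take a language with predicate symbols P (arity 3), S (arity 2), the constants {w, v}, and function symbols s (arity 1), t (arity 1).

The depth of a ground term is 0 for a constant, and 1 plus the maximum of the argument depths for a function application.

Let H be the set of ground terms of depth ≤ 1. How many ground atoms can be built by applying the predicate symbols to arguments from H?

252

First count ground terms of depth ≤ 1.
Let N_k count ground terms of depth at most k. Each non-constant term of depth ≤ k is some function symbol applied to depth-≤(k−1) arguments, giving N_k = 2 + N_{k-1} + N_{k-1}.
N_0 = 2
N_1 = 2 + 2 + 2 = 6
Explicitly: w, v, s(w), s(v), t(w), t(v).
So |H| = 6.
Each predicate of arity r yields |H|^r ground atoms (one per choice of an r-tuple from H):
  P: 6^3 = 216;  S: 6^2 = 36
Total ground atoms: 216 + 36 = 252.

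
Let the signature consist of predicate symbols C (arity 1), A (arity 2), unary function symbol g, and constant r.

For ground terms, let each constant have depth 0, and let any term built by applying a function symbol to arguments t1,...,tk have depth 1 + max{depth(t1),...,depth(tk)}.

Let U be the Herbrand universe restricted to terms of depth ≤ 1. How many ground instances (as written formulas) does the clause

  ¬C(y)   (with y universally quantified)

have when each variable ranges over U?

2

Ground terms of depth ≤ 1:
  If N_k denotes the number of depth-≤k ground terms, the 1 constant gives N_0 = 1, and each function symbol of arity r contributes N_{k-1}^r new terms at level k: N_k = 1 + N_{k-1}.
  N_0 = 1
  N_1 = 1 + 1 = 2
  Explicitly: r, g(r).
So there are 2 ground terms available for substitution.
The variable y ranges independently over the available ground terms, and distinct assignments produce distinct instances.
Number of ground instances = 2.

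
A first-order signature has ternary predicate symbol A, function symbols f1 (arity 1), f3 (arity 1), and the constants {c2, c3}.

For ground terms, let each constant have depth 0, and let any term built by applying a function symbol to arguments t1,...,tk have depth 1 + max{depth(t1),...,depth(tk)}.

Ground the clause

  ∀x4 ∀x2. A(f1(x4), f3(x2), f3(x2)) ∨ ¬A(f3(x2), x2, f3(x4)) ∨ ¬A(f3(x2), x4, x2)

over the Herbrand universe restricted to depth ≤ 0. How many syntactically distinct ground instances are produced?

Ground terms of depth ≤ 0:
  Let N_k = |{terms of depth ≤ k}|. Then N_0 = 2 and N_k = 2 + N_{k-1} + N_{k-1} for k ≥ 1 (one summand per function symbol, arity giving the exponent).
  N_0 = 2
  Explicitly: c2, c3.
So there are 2 ground terms available for substitution.
The body mentions every one of the 2 quantified variables; since ground terms form a free algebra, no two substitutions collapse to the same formula.
Number of ground instances = 2^2 = 4.

4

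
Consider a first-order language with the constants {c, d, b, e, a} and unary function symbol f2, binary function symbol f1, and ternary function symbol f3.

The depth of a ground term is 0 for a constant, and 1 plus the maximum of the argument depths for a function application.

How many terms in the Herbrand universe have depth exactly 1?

155

Write N_k for the number of ground terms of depth ≤ k. A term of depth ≤ k is either a constant or a function symbol applied to arguments of depth ≤ k−1, so N_k = 5 + N_{k-1} + N_{k-1}^2 + N_{k-1}^3.
N_0 = 5
N_1 = 5 + 5 + 5^2 + 5^3 = 160
Terms of depth exactly 1: N_1 − N_0 = 160 − 5 = 155.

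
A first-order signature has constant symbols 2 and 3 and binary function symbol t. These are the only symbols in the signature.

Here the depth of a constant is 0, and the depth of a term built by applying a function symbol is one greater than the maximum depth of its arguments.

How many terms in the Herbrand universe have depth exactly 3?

1408

Let N_k count ground terms of depth at most k. Each non-constant term of depth ≤ k is some function symbol applied to depth-≤(k−1) arguments, giving N_k = 2 + N_{k-1}^2.
N_0 = 2
N_1 = 2 + 2^2 = 6
N_2 = 2 + 6^2 = 38
N_3 = 2 + 38^2 = 1446
Terms of depth exactly 3: N_3 − N_2 = 1446 − 38 = 1408.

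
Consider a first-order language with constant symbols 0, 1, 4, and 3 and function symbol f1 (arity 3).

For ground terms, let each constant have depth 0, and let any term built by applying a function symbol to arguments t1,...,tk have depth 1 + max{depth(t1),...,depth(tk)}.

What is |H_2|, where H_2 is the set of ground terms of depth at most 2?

Let N_k = |{terms of depth ≤ k}|. Then N_0 = 4 and N_k = 4 + N_{k-1}^3 for k ≥ 1 (one summand per function symbol, arity giving the exponent).
N_0 = 4
N_1 = 4 + 4^3 = 68
N_2 = 4 + 68^3 = 314436

314436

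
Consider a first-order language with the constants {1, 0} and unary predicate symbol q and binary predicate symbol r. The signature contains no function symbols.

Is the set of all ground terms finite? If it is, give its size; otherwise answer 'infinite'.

There are no function symbols, so every ground term is one of the 2 constants.
The Herbrand universe is {1, 0}, which is finite with 2 elements.

2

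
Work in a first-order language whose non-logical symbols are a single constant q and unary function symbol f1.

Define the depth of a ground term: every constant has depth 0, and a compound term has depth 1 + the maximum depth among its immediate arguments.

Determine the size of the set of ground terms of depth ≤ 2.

Write N_k for the number of ground terms of depth ≤ k. A term of depth ≤ k is either a constant or a function symbol applied to arguments of depth ≤ k−1, so N_k = 1 + N_{k-1}.
N_0 = 1
N_1 = 1 + 1 = 2
N_2 = 1 + 2 = 3
Explicitly: q, f1(q), f1(f1(q)).

3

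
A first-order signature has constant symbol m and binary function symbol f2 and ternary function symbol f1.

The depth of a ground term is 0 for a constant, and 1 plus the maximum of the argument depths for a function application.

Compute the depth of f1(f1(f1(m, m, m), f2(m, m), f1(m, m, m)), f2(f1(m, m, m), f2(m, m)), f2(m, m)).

3

depth(f1(m, m, m)) = 1 + max(0, 0, 0) = 1
depth(f2(m, m)) = 1 + max(0, 0) = 1
depth(f1(f1(m, m, m), f2(m, m), f1(m, m, m))) = 1 + max(1, 1, 1) = 2
depth(f2(f1(m, m, m), f2(m, m))) = 1 + max(1, 1) = 2
depth(f1(f1(f1(m, m, m), f2(m, m), f1(m, m, m)), f2(f1(m, m, m), f2(m, m)), f2(m, m))) = 1 + max(2, 2, 1) = 3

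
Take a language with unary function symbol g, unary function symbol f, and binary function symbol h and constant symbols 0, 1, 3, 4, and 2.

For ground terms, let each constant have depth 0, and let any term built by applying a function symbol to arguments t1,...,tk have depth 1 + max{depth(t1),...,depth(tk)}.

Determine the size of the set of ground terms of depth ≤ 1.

40

Write N_k for the number of ground terms of depth ≤ k. A term of depth ≤ k is either a constant or a function symbol applied to arguments of depth ≤ k−1, so N_k = 5 + N_{k-1} + N_{k-1} + N_{k-1}^2.
N_0 = 5
N_1 = 5 + 5 + 5 + 5^2 = 40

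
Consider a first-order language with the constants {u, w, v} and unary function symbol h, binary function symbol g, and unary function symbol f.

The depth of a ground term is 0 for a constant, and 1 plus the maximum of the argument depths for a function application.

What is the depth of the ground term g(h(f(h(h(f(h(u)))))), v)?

depth(h(u)) = 1 + depth(u) = 1 + 0 = 1
depth(f(h(u))) = 1 + depth(h(u)) = 1 + 1 = 2
depth(h(f(h(u)))) = 1 + depth(f(h(u))) = 1 + 2 = 3
depth(h(h(f(h(u))))) = 1 + depth(h(f(h(u)))) = 1 + 3 = 4
depth(f(h(h(f(h(u)))))) = 1 + depth(h(h(f(h(u))))) = 1 + 4 = 5
depth(h(f(h(h(f(h(u))))))) = 1 + depth(f(h(h(f(h(u)))))) = 1 + 5 = 6
depth(g(h(f(h(h(f(h(u)))))), v)) = 1 + max(6, 0) = 7

7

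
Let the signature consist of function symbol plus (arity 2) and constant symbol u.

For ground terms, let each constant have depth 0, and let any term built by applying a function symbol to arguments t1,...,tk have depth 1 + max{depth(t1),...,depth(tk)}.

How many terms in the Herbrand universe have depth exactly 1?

1

Let N_k count ground terms of depth at most k. Each non-constant term of depth ≤ k is some function symbol applied to depth-≤(k−1) arguments, giving N_k = 1 + N_{k-1}^2.
N_0 = 1
N_1 = 1 + 1^2 = 2
Terms of depth exactly 1: N_1 − N_0 = 2 − 1 = 1.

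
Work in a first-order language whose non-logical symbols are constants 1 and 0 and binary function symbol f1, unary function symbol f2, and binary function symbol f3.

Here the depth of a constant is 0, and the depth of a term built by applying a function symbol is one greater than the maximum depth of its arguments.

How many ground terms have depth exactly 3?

Let N_k = |{terms of depth ≤ k}|. Then N_0 = 2 and N_k = 2 + N_{k-1}^2 + N_{k-1} + N_{k-1}^2 for k ≥ 1 (one summand per function symbol, arity giving the exponent).
N_0 = 2
N_1 = 2 + 2^2 + 2 + 2^2 = 12
N_2 = 2 + 12^2 + 12 + 12^2 = 302
N_3 = 2 + 302^2 + 302 + 302^2 = 182712
Terms of depth exactly 3: N_3 − N_2 = 182712 − 302 = 182410.

182410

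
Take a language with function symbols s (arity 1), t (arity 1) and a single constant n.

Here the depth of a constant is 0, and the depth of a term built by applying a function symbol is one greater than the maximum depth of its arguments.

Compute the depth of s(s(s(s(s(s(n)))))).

depth(s(n)) = 1 + depth(n) = 1 + 0 = 1
depth(s(s(n))) = 1 + depth(s(n)) = 1 + 1 = 2
depth(s(s(s(n)))) = 1 + depth(s(s(n))) = 1 + 2 = 3
depth(s(s(s(s(n))))) = 1 + depth(s(s(s(n)))) = 1 + 3 = 4
depth(s(s(s(s(s(n)))))) = 1 + depth(s(s(s(s(n))))) = 1 + 4 = 5
depth(s(s(s(s(s(s(n))))))) = 1 + depth(s(s(s(s(s(n)))))) = 1 + 5 = 6

6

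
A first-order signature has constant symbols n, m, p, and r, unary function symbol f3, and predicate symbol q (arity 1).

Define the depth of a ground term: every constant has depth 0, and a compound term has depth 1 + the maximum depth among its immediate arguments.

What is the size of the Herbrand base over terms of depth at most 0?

4

First count ground terms of depth ≤ 0.
If N_k denotes the number of depth-≤k ground terms, the 4 constants give N_0 = 4, and each function symbol of arity r contributes N_{k-1}^r new terms at level k: N_k = 4 + N_{k-1}.
N_0 = 4
Explicitly: n, m, p, r.
So |H| = 4.
For each predicate symbol, the number of ground atoms is |H| raised to its arity; summing:
  q: 4
Total ground atoms: 4.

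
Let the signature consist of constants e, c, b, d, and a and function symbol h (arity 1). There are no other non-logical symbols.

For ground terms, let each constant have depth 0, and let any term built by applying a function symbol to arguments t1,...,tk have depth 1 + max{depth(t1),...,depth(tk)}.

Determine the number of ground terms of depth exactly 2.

5

Let N_k count ground terms of depth at most k. Each non-constant term of depth ≤ k is some function symbol applied to depth-≤(k−1) arguments, giving N_k = 5 + N_{k-1}.
N_0 = 5
N_1 = 5 + 5 = 10
N_2 = 5 + 10 = 15
Terms of depth exactly 2: N_2 − N_1 = 15 − 10 = 5.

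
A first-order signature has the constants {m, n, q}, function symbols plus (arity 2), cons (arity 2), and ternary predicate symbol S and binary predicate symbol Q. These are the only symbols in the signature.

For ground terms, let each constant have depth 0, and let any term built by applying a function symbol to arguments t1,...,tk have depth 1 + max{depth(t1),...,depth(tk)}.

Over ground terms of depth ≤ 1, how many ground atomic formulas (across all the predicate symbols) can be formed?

9702

First count ground terms of depth ≤ 1.
Let N_k = |{terms of depth ≤ k}|. Then N_0 = 3 and N_k = 3 + N_{k-1}^2 + N_{k-1}^2 for k ≥ 1 (one summand per function symbol, arity giving the exponent).
N_0 = 3
N_1 = 3 + 3^2 + 3^2 = 21
So |H| = 21.
For each predicate symbol, the number of ground atoms is |H| raised to its arity; summing:
  S: 21^3 = 9261;  Q: 21^2 = 441
Total ground atoms: 9261 + 441 = 9702.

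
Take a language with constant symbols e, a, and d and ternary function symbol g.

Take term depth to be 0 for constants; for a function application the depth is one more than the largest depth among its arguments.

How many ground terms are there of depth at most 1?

30

If N_k denotes the number of depth-≤k ground terms, the 3 constants give N_0 = 3, and each function symbol of arity r contributes N_{k-1}^r new terms at level k: N_k = 3 + N_{k-1}^3.
N_0 = 3
N_1 = 3 + 3^3 = 30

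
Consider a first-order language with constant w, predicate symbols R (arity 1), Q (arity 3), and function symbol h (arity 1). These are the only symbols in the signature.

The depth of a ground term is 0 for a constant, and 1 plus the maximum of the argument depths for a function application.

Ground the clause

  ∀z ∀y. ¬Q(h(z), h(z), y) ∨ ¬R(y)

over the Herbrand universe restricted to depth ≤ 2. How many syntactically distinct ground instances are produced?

Ground terms of depth ≤ 2:
  Let N_k = |{terms of depth ≤ k}|. Then N_0 = 1 and N_k = 1 + N_{k-1} for k ≥ 1 (one summand per function symbol, arity giving the exponent).
  N_0 = 1
  N_1 = 1 + 1 = 2
  N_2 = 1 + 2 = 3
  Explicitly: w, h(w), h(h(w)).
So there are 3 ground terms available for substitution.
There are 2 variables to instantiate (z, y), each occurring in at least one literal, so different choices give different ground instances.
Number of ground instances = 3^2 = 9.

9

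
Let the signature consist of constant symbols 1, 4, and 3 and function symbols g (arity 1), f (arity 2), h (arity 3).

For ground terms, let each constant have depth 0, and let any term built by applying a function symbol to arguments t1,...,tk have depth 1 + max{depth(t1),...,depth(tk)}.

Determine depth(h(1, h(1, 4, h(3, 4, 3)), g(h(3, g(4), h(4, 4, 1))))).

4

depth(h(3, 4, 3)) = 1 + max(0, 0, 0) = 1
depth(h(1, 4, h(3, 4, 3))) = 1 + max(0, 0, 1) = 2
depth(g(4)) = 1 + depth(4) = 1 + 0 = 1
depth(h(4, 4, 1)) = 1 + max(0, 0, 0) = 1
depth(h(3, g(4), h(4, 4, 1))) = 1 + max(0, 1, 1) = 2
depth(g(h(3, g(4), h(4, 4, 1)))) = 1 + depth(h(3, g(4), h(4, 4, 1))) = 1 + 2 = 3
depth(h(1, h(1, 4, h(3, 4, 3)), g(h(3, g(4), h(4, 4, 1))))) = 1 + max(0, 2, 3) = 4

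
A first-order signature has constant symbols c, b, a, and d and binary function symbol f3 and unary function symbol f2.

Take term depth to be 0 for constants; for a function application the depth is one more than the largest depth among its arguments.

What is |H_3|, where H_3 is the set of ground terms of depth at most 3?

If N_k denotes the number of depth-≤k ground terms, the 4 constants give N_0 = 4, and each function symbol of arity r contributes N_{k-1}^r new terms at level k: N_k = 4 + N_{k-1}^2 + N_{k-1}.
N_0 = 4
N_1 = 4 + 4^2 + 4 = 24
N_2 = 4 + 24^2 + 24 = 604
N_3 = 4 + 604^2 + 604 = 365424

365424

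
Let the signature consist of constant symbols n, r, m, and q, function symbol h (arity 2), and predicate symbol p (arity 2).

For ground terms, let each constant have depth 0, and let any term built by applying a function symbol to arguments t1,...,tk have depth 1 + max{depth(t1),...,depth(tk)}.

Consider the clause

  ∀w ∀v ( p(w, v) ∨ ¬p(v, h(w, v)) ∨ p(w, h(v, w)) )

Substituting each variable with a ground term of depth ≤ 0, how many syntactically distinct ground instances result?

Ground terms of depth ≤ 0:
  Write N_k for the number of ground terms of depth ≤ k. A term of depth ≤ k is either a constant or a function symbol applied to arguments of depth ≤ k−1, so N_k = 4 + N_{k-1}^2.
  N_0 = 4
So there are 4 ground terms available for substitution.
The clause has 2 distinct variables (w, v), each appearing in the body. In the free term algebra distinct substitutions yield syntactically distinct ground instances.
Number of ground instances = 4^2 = 16.

16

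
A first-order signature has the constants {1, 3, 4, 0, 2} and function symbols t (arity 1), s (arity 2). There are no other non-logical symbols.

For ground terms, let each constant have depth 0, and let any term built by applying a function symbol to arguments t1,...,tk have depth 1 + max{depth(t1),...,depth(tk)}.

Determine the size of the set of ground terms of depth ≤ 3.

1601495

Write N_k for the number of ground terms of depth ≤ k. A term of depth ≤ k is either a constant or a function symbol applied to arguments of depth ≤ k−1, so N_k = 5 + N_{k-1} + N_{k-1}^2.
N_0 = 5
N_1 = 5 + 5 + 5^2 = 35
N_2 = 5 + 35 + 35^2 = 1265
N_3 = 5 + 1265 + 1265^2 = 1601495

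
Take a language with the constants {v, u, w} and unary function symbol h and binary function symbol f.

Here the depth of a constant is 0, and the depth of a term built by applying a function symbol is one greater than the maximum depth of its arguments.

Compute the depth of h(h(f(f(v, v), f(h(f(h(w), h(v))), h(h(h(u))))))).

7

depth(f(v, v)) = 1 + max(0, 0) = 1
depth(h(w)) = 1 + depth(w) = 1 + 0 = 1
depth(h(v)) = 1 + depth(v) = 1 + 0 = 1
depth(f(h(w), h(v))) = 1 + max(1, 1) = 2
depth(h(f(h(w), h(v)))) = 1 + depth(f(h(w), h(v))) = 1 + 2 = 3
depth(h(u)) = 1 + depth(u) = 1 + 0 = 1
depth(h(h(u))) = 1 + depth(h(u)) = 1 + 1 = 2
depth(h(h(h(u)))) = 1 + depth(h(h(u))) = 1 + 2 = 3
depth(f(h(f(h(w), h(v))), h(h(h(u))))) = 1 + max(3, 3) = 4
depth(f(f(v, v), f(h(f(h(w), h(v))), h(h(h(u)))))) = 1 + max(1, 4) = 5
depth(h(f(f(v, v), f(h(f(h(w), h(v))), h(h(h(u))))))) = 1 + depth(f(f(v, v), f(h(f(h(w), h(v))), h(h(h(u)))))) = 1 + 5 = 6
depth(h(h(f(f(v, v), f(h(f(h(w), h(v))), h(h(h(u)))))))) = 1 + depth(h(f(f(v, v), f(h(f(h(w), h(v))), h(h(h(u))))))) = 1 + 6 = 7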